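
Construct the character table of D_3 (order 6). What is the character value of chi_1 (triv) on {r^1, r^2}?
Conjugacy classes: {e} of size 1, {r^1, r^2} of size 2, {s, sr, ..., sr^2} of size 3.
Character table:
  irrep \ class              {e} (size 1)  {r^1, r^2} (size 2)  {s, sr, ..., sr^2} (size 3)
  chi_1 (triv)               1             1                    1                          
  chi_2 (sign: r->1, s->-1)  1             1                    -1                         
  chi_3 (2d, j=1)            2             -1                   0                          

Spot check: chi_1 (triv) on {r^1, r^2} = 1.

Working: D_3 has order 2*3 = 6 with 3 conjugacy classes, hence 3 irreducibles. Sum of squared dims 1 + 1 + 4 = 6 = |G|. Linear characters come from the abelianisation; the 2-dimensional irreps have character r^k -> 2*cos(2*pi*j*k/3), reflections -> 0.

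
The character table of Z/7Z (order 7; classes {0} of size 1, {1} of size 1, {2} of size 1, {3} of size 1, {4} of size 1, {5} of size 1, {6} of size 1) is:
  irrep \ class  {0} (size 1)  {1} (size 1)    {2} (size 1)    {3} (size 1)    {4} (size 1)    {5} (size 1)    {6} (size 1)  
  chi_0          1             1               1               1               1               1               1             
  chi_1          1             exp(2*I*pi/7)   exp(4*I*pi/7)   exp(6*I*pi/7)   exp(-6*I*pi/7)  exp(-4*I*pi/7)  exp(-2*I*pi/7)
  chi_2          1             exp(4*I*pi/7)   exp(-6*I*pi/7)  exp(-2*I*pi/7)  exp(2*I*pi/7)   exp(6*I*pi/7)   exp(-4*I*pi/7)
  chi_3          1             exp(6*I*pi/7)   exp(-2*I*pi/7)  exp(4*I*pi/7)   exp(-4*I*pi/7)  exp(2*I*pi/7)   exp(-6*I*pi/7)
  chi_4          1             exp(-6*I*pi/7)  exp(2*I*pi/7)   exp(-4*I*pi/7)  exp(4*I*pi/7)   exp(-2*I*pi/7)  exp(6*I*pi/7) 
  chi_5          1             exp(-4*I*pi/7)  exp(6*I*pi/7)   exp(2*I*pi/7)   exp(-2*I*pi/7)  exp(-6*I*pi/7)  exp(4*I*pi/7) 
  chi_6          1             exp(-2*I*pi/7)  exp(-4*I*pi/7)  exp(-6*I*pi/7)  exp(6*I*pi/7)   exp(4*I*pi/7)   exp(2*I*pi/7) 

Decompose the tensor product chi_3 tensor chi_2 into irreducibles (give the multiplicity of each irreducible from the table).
chi_3 tensor chi_2 = chi_5 (all other irreducibles have multiplicity 0).

Proof sketch: The character of a tensor product is the pointwise product (chi_3 * chi_2)(C) = chi_3(C) * chi_2(C):
  {0}: (1)*(1), {1}: (exp(6*I*pi/7))*(exp(4*I*pi/7)), {2}: (exp(-2*I*pi/7))*(exp(-6*I*pi/7)), {3}: (exp(4*I*pi/7))*(exp(-2*I*pi/7)), {4}: (exp(-4*I*pi/7))*(exp(2*I*pi/7)), {5}: (exp(2*I*pi/7))*(exp(6*I*pi/7)), {6}: (exp(-6*I*pi/7))*(exp(-4*I*pi/7))
so (chi_3 * chi_2) takes values
  {0} -> 1, {1} -> exp(-4*I*pi/7), {2} -> exp(6*I*pi/7), {3} -> exp(2*I*pi/7), {4} -> exp(-2*I*pi/7), {5} -> exp(-6*I*pi/7), {6} -> exp(4*I*pi/7).
Now take the inner product of this character with each irreducible chi from the table, <chi_3*chi_2, chi> = (1/7) sum_C |C| (chi_3*chi_2)(C) conj(chi(C)):
  <chi_3*chi_2, chi_0> = (1/7)[1*(1)*conj(1) + 1*(exp(-4*I*pi/7))*conj(1) + 1*(exp(6*I*pi/7))*conj(1) + 1*(exp(2*I*pi/7))*conj(1) + 1*(exp(-2*I*pi/7))*conj(1) + 1*(exp(-6*I*pi/7))*conj(1) + 1*(exp(4*I*pi/7))*conj(1)]
      = (1/7)[(1) + (exp(-4*I*pi/7)) + (exp(6*I*pi/7)) + (exp(2*I*pi/7)) + (exp(-2*I*pi/7)) + (exp(-6*I*pi/7)) + (exp(4*I*pi/7))] = 0/7 = 0
  <chi_3*chi_2, chi_1> = (1/7)[1*(1)*conj(1) + 1*(exp(-4*I*pi/7))*conj(exp(2*I*pi/7)) + 1*(exp(6*I*pi/7))*conj(exp(4*I*pi/7)) + 1*(exp(2*I*pi/7))*conj(exp(6*I*pi/7)) + 1*(exp(-2*I*pi/7))*conj(exp(-6*I*pi/7)) + 1*(exp(-6*I*pi/7))*conj(exp(-4*I*pi/7)) + 1*(exp(4*I*pi/7))*conj(exp(-2*I*pi/7))]
      = (1/7)[(1) + (exp(-6*I*pi/7)) + (exp(2*I*pi/7)) + (exp(-4*I*pi/7)) + (exp(4*I*pi/7)) + (exp(-2*I*pi/7)) + (exp(6*I*pi/7))] = 0/7 = 0
  <chi_3*chi_2, chi_2> = (1/7)[1*(1)*conj(1) + 1*(exp(-4*I*pi/7))*conj(exp(4*I*pi/7)) + 1*(exp(6*I*pi/7))*conj(exp(-6*I*pi/7)) + 1*(exp(2*I*pi/7))*conj(exp(-2*I*pi/7)) + 1*(exp(-2*I*pi/7))*conj(exp(2*I*pi/7)) + 1*(exp(-6*I*pi/7))*conj(exp(6*I*pi/7)) + 1*(exp(4*I*pi/7))*conj(exp(-4*I*pi/7))]
      = (1/7)[(1) + (exp(6*I*pi/7)) + (exp(-2*I*pi/7)) + (exp(4*I*pi/7)) + (exp(-4*I*pi/7)) + (exp(2*I*pi/7)) + (exp(-6*I*pi/7))] = 0/7 = 0
  <chi_3*chi_2, chi_3> = (1/7)[1*(1)*conj(1) + 1*(exp(-4*I*pi/7))*conj(exp(6*I*pi/7)) + 1*(exp(6*I*pi/7))*conj(exp(-2*I*pi/7)) + 1*(exp(2*I*pi/7))*conj(exp(4*I*pi/7)) + 1*(exp(-2*I*pi/7))*conj(exp(-4*I*pi/7)) + 1*(exp(-6*I*pi/7))*conj(exp(2*I*pi/7)) + 1*(exp(4*I*pi/7))*conj(exp(-6*I*pi/7))]
      = (1/7)[(1) + (exp(4*I*pi/7)) + (exp(-6*I*pi/7)) + (exp(-2*I*pi/7)) + (exp(2*I*pi/7)) + (exp(6*I*pi/7)) + (exp(-4*I*pi/7))] = 0/7 = 0
  <chi_3*chi_2, chi_4> = (1/7)[1*(1)*conj(1) + 1*(exp(-4*I*pi/7))*conj(exp(-6*I*pi/7)) + 1*(exp(6*I*pi/7))*conj(exp(2*I*pi/7)) + 1*(exp(2*I*pi/7))*conj(exp(-4*I*pi/7)) + 1*(exp(-2*I*pi/7))*conj(exp(4*I*pi/7)) + 1*(exp(-6*I*pi/7))*conj(exp(-2*I*pi/7)) + 1*(exp(4*I*pi/7))*conj(exp(6*I*pi/7))]
      = (1/7)[(1) + (exp(2*I*pi/7)) + (exp(4*I*pi/7)) + (exp(6*I*pi/7)) + (exp(-6*I*pi/7)) + (exp(-4*I*pi/7)) + (exp(-2*I*pi/7))] = 0/7 = 0
  <chi_3*chi_2, chi_5> = (1/7)[1*(1)*conj(1) + 1*(exp(-4*I*pi/7))*conj(exp(-4*I*pi/7)) + 1*(exp(6*I*pi/7))*conj(exp(6*I*pi/7)) + 1*(exp(2*I*pi/7))*conj(exp(2*I*pi/7)) + 1*(exp(-2*I*pi/7))*conj(exp(-2*I*pi/7)) + 1*(exp(-6*I*pi/7))*conj(exp(-6*I*pi/7)) + 1*(exp(4*I*pi/7))*conj(exp(4*I*pi/7))]
      = (1/7)[(1) + (1) + (1) + (1) + (1) + (1) + (1)] = 7/7 = 1
  <chi_3*chi_2, chi_6> = (1/7)[1*(1)*conj(1) + 1*(exp(-4*I*pi/7))*conj(exp(-2*I*pi/7)) + 1*(exp(6*I*pi/7))*conj(exp(-4*I*pi/7)) + 1*(exp(2*I*pi/7))*conj(exp(-6*I*pi/7)) + 1*(exp(-2*I*pi/7))*conj(exp(6*I*pi/7)) + 1*(exp(-6*I*pi/7))*conj(exp(4*I*pi/7)) + 1*(exp(4*I*pi/7))*conj(exp(2*I*pi/7))]
      = (1/7)[(1) + (exp(-2*I*pi/7)) + (exp(-4*I*pi/7)) + (exp(-6*I*pi/7)) + (exp(6*I*pi/7)) + (exp(4*I*pi/7)) + (exp(2*I*pi/7))] = 0/7 = 0
(Exp terms are combined using exp(i*s)*conj(exp(i*t)) = exp(i*(s-t)), and sums of them are collapsed using the identity that for every m > 1 the m distinct m-th roots of unity sum to 0, e.g. 1 + exp(2*I*pi/3) + exp(-2*I*pi/3) = 0.)
Hence the multiplicities are chi_5: 1. Dimension check: dim(chi_3)*dim(chi_2) = 1*1 = 1 and sum (mult * dim) = 1*1 = 1.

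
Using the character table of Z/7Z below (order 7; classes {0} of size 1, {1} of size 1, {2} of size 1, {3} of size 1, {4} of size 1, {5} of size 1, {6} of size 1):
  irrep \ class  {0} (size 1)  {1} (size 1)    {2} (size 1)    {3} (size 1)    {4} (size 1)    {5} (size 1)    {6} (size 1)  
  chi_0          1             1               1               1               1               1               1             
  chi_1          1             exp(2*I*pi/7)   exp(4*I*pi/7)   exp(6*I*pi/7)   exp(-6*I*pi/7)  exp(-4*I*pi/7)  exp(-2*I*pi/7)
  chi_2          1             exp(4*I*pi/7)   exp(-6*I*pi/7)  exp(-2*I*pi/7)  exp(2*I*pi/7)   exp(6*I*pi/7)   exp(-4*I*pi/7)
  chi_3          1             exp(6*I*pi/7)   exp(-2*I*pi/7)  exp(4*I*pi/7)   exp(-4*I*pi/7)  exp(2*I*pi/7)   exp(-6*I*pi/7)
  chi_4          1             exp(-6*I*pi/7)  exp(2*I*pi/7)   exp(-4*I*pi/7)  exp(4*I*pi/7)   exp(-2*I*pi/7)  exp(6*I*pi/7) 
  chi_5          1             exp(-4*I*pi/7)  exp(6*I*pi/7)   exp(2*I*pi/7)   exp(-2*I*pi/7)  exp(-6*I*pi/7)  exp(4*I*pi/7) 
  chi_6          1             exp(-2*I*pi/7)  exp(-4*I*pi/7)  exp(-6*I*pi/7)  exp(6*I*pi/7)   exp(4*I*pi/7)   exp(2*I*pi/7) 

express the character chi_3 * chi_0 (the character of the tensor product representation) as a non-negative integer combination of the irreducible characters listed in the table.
chi_3 tensor chi_0 = chi_3 (all other irreducibles have multiplicity 0).

Details: The character of a tensor product is the pointwise product (chi_3 * chi_0)(C) = chi_3(C) * chi_0(C):
  {0}: (1)*(1), {1}: (exp(6*I*pi/7))*(1), {2}: (exp(-2*I*pi/7))*(1), {3}: (exp(4*I*pi/7))*(1), {4}: (exp(-4*I*pi/7))*(1), {5}: (exp(2*I*pi/7))*(1), {6}: (exp(-6*I*pi/7))*(1)
so (chi_3 * chi_0) takes values
  {0} -> 1, {1} -> exp(6*I*pi/7), {2} -> exp(-2*I*pi/7), {3} -> exp(4*I*pi/7), {4} -> exp(-4*I*pi/7), {5} -> exp(2*I*pi/7), {6} -> exp(-6*I*pi/7).
Now take the inner product of this character with each irreducible chi from the table, <chi_3*chi_0, chi> = (1/7) sum_C |C| (chi_3*chi_0)(C) conj(chi(C)):
  <chi_3*chi_0, chi_0> = (1/7)[1*(1)*conj(1) + 1*(exp(6*I*pi/7))*conj(1) + 1*(exp(-2*I*pi/7))*conj(1) + 1*(exp(4*I*pi/7))*conj(1) + 1*(exp(-4*I*pi/7))*conj(1) + 1*(exp(2*I*pi/7))*conj(1) + 1*(exp(-6*I*pi/7))*conj(1)]
      = (1/7)[(1) + (exp(6*I*pi/7)) + (exp(-2*I*pi/7)) + (exp(4*I*pi/7)) + (exp(-4*I*pi/7)) + (exp(2*I*pi/7)) + (exp(-6*I*pi/7))] = 0/7 = 0
  <chi_3*chi_0, chi_1> = (1/7)[1*(1)*conj(1) + 1*(exp(6*I*pi/7))*conj(exp(2*I*pi/7)) + 1*(exp(-2*I*pi/7))*conj(exp(4*I*pi/7)) + 1*(exp(4*I*pi/7))*conj(exp(6*I*pi/7)) + 1*(exp(-4*I*pi/7))*conj(exp(-6*I*pi/7)) + 1*(exp(2*I*pi/7))*conj(exp(-4*I*pi/7)) + 1*(exp(-6*I*pi/7))*conj(exp(-2*I*pi/7))]
      = (1/7)[(1) + (exp(4*I*pi/7)) + (exp(-6*I*pi/7)) + (exp(-2*I*pi/7)) + (exp(2*I*pi/7)) + (exp(6*I*pi/7)) + (exp(-4*I*pi/7))] = 0/7 = 0
  <chi_3*chi_0, chi_2> = (1/7)[1*(1)*conj(1) + 1*(exp(6*I*pi/7))*conj(exp(4*I*pi/7)) + 1*(exp(-2*I*pi/7))*conj(exp(-6*I*pi/7)) + 1*(exp(4*I*pi/7))*conj(exp(-2*I*pi/7)) + 1*(exp(-4*I*pi/7))*conj(exp(2*I*pi/7)) + 1*(exp(2*I*pi/7))*conj(exp(6*I*pi/7)) + 1*(exp(-6*I*pi/7))*conj(exp(-4*I*pi/7))]
      = (1/7)[(1) + (exp(2*I*pi/7)) + (exp(4*I*pi/7)) + (exp(6*I*pi/7)) + (exp(-6*I*pi/7)) + (exp(-4*I*pi/7)) + (exp(-2*I*pi/7))] = 0/7 = 0
  <chi_3*chi_0, chi_3> = (1/7)[1*(1)*conj(1) + 1*(exp(6*I*pi/7))*conj(exp(6*I*pi/7)) + 1*(exp(-2*I*pi/7))*conj(exp(-2*I*pi/7)) + 1*(exp(4*I*pi/7))*conj(exp(4*I*pi/7)) + 1*(exp(-4*I*pi/7))*conj(exp(-4*I*pi/7)) + 1*(exp(2*I*pi/7))*conj(exp(2*I*pi/7)) + 1*(exp(-6*I*pi/7))*conj(exp(-6*I*pi/7))]
      = (1/7)[(1) + (1) + (1) + (1) + (1) + (1) + (1)] = 7/7 = 1
  <chi_3*chi_0, chi_4> = (1/7)[1*(1)*conj(1) + 1*(exp(6*I*pi/7))*conj(exp(-6*I*pi/7)) + 1*(exp(-2*I*pi/7))*conj(exp(2*I*pi/7)) + 1*(exp(4*I*pi/7))*conj(exp(-4*I*pi/7)) + 1*(exp(-4*I*pi/7))*conj(exp(4*I*pi/7)) + 1*(exp(2*I*pi/7))*conj(exp(-2*I*pi/7)) + 1*(exp(-6*I*pi/7))*conj(exp(6*I*pi/7))]
      = (1/7)[(1) + (exp(-2*I*pi/7)) + (exp(-4*I*pi/7)) + (exp(-6*I*pi/7)) + (exp(6*I*pi/7)) + (exp(4*I*pi/7)) + (exp(2*I*pi/7))] = 0/7 = 0
  <chi_3*chi_0, chi_5> = (1/7)[1*(1)*conj(1) + 1*(exp(6*I*pi/7))*conj(exp(-4*I*pi/7)) + 1*(exp(-2*I*pi/7))*conj(exp(6*I*pi/7)) + 1*(exp(4*I*pi/7))*conj(exp(2*I*pi/7)) + 1*(exp(-4*I*pi/7))*conj(exp(-2*I*pi/7)) + 1*(exp(2*I*pi/7))*conj(exp(-6*I*pi/7)) + 1*(exp(-6*I*pi/7))*conj(exp(4*I*pi/7))]
      = (1/7)[(1) + (exp(-4*I*pi/7)) + (exp(6*I*pi/7)) + (exp(2*I*pi/7)) + (exp(-2*I*pi/7)) + (exp(-6*I*pi/7)) + (exp(4*I*pi/7))] = 0/7 = 0
  <chi_3*chi_0, chi_6> = (1/7)[1*(1)*conj(1) + 1*(exp(6*I*pi/7))*conj(exp(-2*I*pi/7)) + 1*(exp(-2*I*pi/7))*conj(exp(-4*I*pi/7)) + 1*(exp(4*I*pi/7))*conj(exp(-6*I*pi/7)) + 1*(exp(-4*I*pi/7))*conj(exp(6*I*pi/7)) + 1*(exp(2*I*pi/7))*conj(exp(4*I*pi/7)) + 1*(exp(-6*I*pi/7))*conj(exp(2*I*pi/7))]
      = (1/7)[(1) + (exp(-6*I*pi/7)) + (exp(2*I*pi/7)) + (exp(-4*I*pi/7)) + (exp(4*I*pi/7)) + (exp(-2*I*pi/7)) + (exp(6*I*pi/7))] = 0/7 = 0
(Exp terms are combined using exp(i*s)*conj(exp(i*t)) = exp(i*(s-t)), and sums of them are collapsed using the identity that for every m > 1 the m distinct m-th roots of unity sum to 0, e.g. 1 + exp(2*I*pi/3) + exp(-2*I*pi/3) = 0.)
Hence the multiplicities are chi_3: 1. Dimension check: dim(chi_3)*dim(chi_0) = 1*1 = 1 and sum (mult * dim) = 1*1 = 1.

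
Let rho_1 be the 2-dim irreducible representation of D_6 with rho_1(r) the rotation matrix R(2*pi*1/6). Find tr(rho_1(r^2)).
chi_{rho_1}(r^2) = 2*cos(2*pi*1*2/6) = -1

rho_1(r^2) is rotation by angle 2*pi*1*2/6, whose trace is 2*cos(2*pi*1*2/6) = -1.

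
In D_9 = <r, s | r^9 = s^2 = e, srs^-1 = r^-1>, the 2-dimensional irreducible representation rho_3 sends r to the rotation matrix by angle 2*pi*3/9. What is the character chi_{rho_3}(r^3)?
chi_{rho_3}(r^3) = 2*cos(2*pi*3*3/9) = 2

Working: rho_3(r^3) is rotation by angle 2*pi*3*3/9, whose trace is 2*cos(2*pi*3*3/9) = 2.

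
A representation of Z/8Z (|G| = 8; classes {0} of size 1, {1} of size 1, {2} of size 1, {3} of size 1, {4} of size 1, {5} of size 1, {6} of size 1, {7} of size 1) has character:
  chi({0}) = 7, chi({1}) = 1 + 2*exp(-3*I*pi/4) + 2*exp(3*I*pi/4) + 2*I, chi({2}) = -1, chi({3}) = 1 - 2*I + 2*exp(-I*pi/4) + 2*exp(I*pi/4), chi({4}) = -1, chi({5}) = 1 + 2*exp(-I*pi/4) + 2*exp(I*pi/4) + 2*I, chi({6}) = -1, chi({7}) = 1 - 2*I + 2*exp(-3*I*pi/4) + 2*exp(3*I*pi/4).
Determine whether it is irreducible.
Not irreducible (reducible): <chi, chi> = 13 > 1.

Solution. <chi, chi> = (1/|G|) sum_C |C| * |chi(C)|^2 = (1/8)[1*|7|^2 + 1*|1 + 2*exp(-3*I*pi/4) + 2*exp(3*I*pi/4) + 2*I|^2 + 1*|-1|^2 + 1*|1 - 2*I + 2*exp(-I*pi/4) + 2*exp(I*pi/4)|^2 + 1*|-1|^2 + 1*|1 + 2*exp(-I*pi/4) + 2*exp(I*pi/4) + 2*I|^2 + 1*|-1|^2 + 1*|1 - 2*I + 2*exp(-3*I*pi/4) + 2*exp(3*I*pi/4)|^2]
  = (1/8)[(49) + (13 + 4*exp(-3*I*pi/4) + 4*exp(3*I*pi/4)) + (1) + (13 + 4*exp(-I*pi/4) + 4*exp(I*pi/4)) + (1) + (13 + 4*exp(-I*pi/4) + 4*exp(I*pi/4)) + (1) + (13 + 4*exp(-3*I*pi/4) + 4*exp(3*I*pi/4))] = 104/8 = 13.
(Exp terms are combined using exp(i*s)*conj(exp(i*t)) = exp(i*(s-t)), and sums of them are collapsed using the identity that for every m > 1 the m distinct m-th roots of unity sum to 0, e.g. 1 + exp(2*I*pi/3) + exp(-2*I*pi/3) = 0.)
A character is irreducible iff <chi, chi> = 1, so this representation is reducible.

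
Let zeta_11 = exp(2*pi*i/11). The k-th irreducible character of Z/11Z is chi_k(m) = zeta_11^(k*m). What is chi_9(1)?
chi_9(1) = zeta_11^9 = exp(-4*I*pi/11)

Proof sketch: chi_9(1) = zeta_11^(9*1) = zeta_11^9. Since zeta_11^11 = 1, this equals zeta_11^9 = exp(2*pi*i*9/11) = exp(-4*I*pi/11).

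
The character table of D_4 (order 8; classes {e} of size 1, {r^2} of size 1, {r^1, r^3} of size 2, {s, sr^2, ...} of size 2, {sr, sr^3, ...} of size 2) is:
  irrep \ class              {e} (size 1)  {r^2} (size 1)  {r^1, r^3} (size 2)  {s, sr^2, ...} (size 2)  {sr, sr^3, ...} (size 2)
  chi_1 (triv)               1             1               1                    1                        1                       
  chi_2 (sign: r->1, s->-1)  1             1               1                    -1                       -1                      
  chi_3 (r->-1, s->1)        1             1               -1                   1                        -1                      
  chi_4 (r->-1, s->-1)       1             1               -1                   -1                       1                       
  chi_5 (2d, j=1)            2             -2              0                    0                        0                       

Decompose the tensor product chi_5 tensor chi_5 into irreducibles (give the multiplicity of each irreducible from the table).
chi_5 tensor chi_5 = chi_1 + chi_2 + chi_3 + chi_4 (all other irreducibles have multiplicity 0).

Argument: The character of a tensor product is the pointwise product (chi_5 * chi_5)(C) = chi_5(C) * chi_5(C):
  {e}: (2)*(2), {r^2}: (-2)*(-2), {r^1, r^3}: (0)*(0), {s, sr^2, ...}: (0)*(0), {sr, sr^3, ...}: (0)*(0)
so (chi_5 * chi_5) takes values
  {e} -> 4, {r^2} -> 4, {r^1, r^3} -> 0, {s, sr^2, ...} -> 0, {sr, sr^3, ...} -> 0.
Now take the inner product of this character with each irreducible chi from the table, <chi_5*chi_5, chi> = (1/8) sum_C |C| (chi_5*chi_5)(C) conj(chi(C)):
  <chi_5*chi_5, chi_1> = (1/8)[1*(4)*conj(1) + 1*(4)*conj(1) + 2*(0)*conj(1) + 2*(0)*conj(1) + 2*(0)*conj(1)]
      = (1/8)[(4) + (4) + (0) + (0) + (0)] = 8/8 = 1
  <chi_5*chi_5, chi_2> = (1/8)[1*(4)*conj(1) + 1*(4)*conj(1) + 2*(0)*conj(1) + 2*(0)*conj(-1) + 2*(0)*conj(-1)]
      = (1/8)[(4) + (4) + (0) + (0) + (0)] = 8/8 = 1
  <chi_5*chi_5, chi_3> = (1/8)[1*(4)*conj(1) + 1*(4)*conj(1) + 2*(0)*conj(-1) + 2*(0)*conj(1) + 2*(0)*conj(-1)]
      = (1/8)[(4) + (4) + (0) + (0) + (0)] = 8/8 = 1
  <chi_5*chi_5, chi_4> = (1/8)[1*(4)*conj(1) + 1*(4)*conj(1) + 2*(0)*conj(-1) + 2*(0)*conj(-1) + 2*(0)*conj(1)]
      = (1/8)[(4) + (4) + (0) + (0) + (0)] = 8/8 = 1
  <chi_5*chi_5, chi_5> = (1/8)[1*(4)*conj(2) + 1*(4)*conj(-2) + 2*(0)*conj(0) + 2*(0)*conj(0) + 2*(0)*conj(0)]
      = (1/8)[(8) + (-8) + (0) + (0) + (0)] = 0/8 = 0
Hence the multiplicities are chi_1: 1, chi_2: 1, chi_3: 1, chi_4: 1. Dimension check: dim(chi_5)*dim(chi_5) = 2*2 = 4 and sum (mult * dim) = 1*1 + 1*1 + 1*1 + 1*1 = 4.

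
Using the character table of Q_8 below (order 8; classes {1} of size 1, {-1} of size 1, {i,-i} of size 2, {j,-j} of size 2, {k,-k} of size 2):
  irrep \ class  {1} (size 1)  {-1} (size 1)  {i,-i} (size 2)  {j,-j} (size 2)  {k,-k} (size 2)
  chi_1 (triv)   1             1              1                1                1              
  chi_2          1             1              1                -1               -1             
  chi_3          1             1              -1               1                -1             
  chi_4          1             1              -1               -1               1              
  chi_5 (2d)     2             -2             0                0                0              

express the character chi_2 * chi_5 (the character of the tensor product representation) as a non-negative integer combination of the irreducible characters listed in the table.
chi_2 tensor chi_5 = chi_5 (all other irreducibles have multiplicity 0).

Working: The character of a tensor product is the pointwise product (chi_2 * chi_5)(C) = chi_2(C) * chi_5(C):
  {1}: (1)*(2), {-1}: (1)*(-2), {i,-i}: (1)*(0), {j,-j}: (-1)*(0), {k,-k}: (-1)*(0)
so (chi_2 * chi_5) takes values
  {1} -> 2, {-1} -> -2, {i,-i} -> 0, {j,-j} -> 0, {k,-k} -> 0.
Now take the inner product of this character with each irreducible chi from the table, <chi_2*chi_5, chi> = (1/8) sum_C |C| (chi_2*chi_5)(C) conj(chi(C)):
  <chi_2*chi_5, chi_1> = (1/8)[1*(2)*conj(1) + 1*(-2)*conj(1) + 2*(0)*conj(1) + 2*(0)*conj(1) + 2*(0)*conj(1)]
      = (1/8)[(2) + (-2) + (0) + (0) + (0)] = 0/8 = 0
  <chi_2*chi_5, chi_2> = (1/8)[1*(2)*conj(1) + 1*(-2)*conj(1) + 2*(0)*conj(1) + 2*(0)*conj(-1) + 2*(0)*conj(-1)]
      = (1/8)[(2) + (-2) + (0) + (0) + (0)] = 0/8 = 0
  <chi_2*chi_5, chi_3> = (1/8)[1*(2)*conj(1) + 1*(-2)*conj(1) + 2*(0)*conj(-1) + 2*(0)*conj(1) + 2*(0)*conj(-1)]
      = (1/8)[(2) + (-2) + (0) + (0) + (0)] = 0/8 = 0
  <chi_2*chi_5, chi_4> = (1/8)[1*(2)*conj(1) + 1*(-2)*conj(1) + 2*(0)*conj(-1) + 2*(0)*conj(-1) + 2*(0)*conj(1)]
      = (1/8)[(2) + (-2) + (0) + (0) + (0)] = 0/8 = 0
  <chi_2*chi_5, chi_5> = (1/8)[1*(2)*conj(2) + 1*(-2)*conj(-2) + 2*(0)*conj(0) + 2*(0)*conj(0) + 2*(0)*conj(0)]
      = (1/8)[(4) + (4) + (0) + (0) + (0)] = 8/8 = 1
Hence the multiplicities are chi_5: 1. Dimension check: dim(chi_2)*dim(chi_5) = 1*2 = 2 and sum (mult * dim) = 1*2 = 2.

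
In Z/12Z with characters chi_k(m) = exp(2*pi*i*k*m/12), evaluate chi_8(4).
chi_8(4) = zeta_12^32 = exp(-2*I*pi/3)

Solution. chi_8(4) = zeta_12^(8*4) = zeta_12^32. Since zeta_12^12 = 1, this equals zeta_12^8 = exp(2*pi*i*8/12) = exp(-2*I*pi/3).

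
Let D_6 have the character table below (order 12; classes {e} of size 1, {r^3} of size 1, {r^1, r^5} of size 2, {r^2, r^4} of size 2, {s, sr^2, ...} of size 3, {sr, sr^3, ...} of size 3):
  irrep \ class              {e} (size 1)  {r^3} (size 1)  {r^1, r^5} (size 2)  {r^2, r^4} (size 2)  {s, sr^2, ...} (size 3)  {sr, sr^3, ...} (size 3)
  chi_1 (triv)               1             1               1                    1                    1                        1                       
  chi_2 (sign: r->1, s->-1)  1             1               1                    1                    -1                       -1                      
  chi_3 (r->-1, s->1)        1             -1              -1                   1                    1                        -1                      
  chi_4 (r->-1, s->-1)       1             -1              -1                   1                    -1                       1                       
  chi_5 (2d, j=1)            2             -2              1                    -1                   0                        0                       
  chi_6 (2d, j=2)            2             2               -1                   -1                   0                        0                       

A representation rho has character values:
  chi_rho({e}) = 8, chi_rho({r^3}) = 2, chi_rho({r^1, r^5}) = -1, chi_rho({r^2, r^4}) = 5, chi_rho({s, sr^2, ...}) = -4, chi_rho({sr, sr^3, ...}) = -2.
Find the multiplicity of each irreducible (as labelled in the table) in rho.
Multiplicities: chi_1: 0, chi_2: 3, chi_3: 1, chi_4: 2, chi_5: 0, chi_6: 1.

Reasoning: Use <chi_rho, chi> = (1/|G|) sum_C |C| * chi_rho(C) * conj(chi(C)) with |G| = 12 for each irreducible chi in the table:
  <chi_rho, chi_1> = (1/12)[1*(8)*conj(1) + 1*(2)*conj(1) + 2*(-1)*conj(1) + 2*(5)*conj(1) + 3*(-4)*conj(1) + 3*(-2)*conj(1)]
      = (1/12)[(8) + (2) + (-2) + (10) + (-12) + (-6)] = 0/12 = 0
  <chi_rho, chi_2> = (1/12)[1*(8)*conj(1) + 1*(2)*conj(1) + 2*(-1)*conj(1) + 2*(5)*conj(1) + 3*(-4)*conj(-1) + 3*(-2)*conj(-1)]
      = (1/12)[(8) + (2) + (-2) + (10) + (12) + (6)] = 36/12 = 3
  <chi_rho, chi_3> = (1/12)[1*(8)*conj(1) + 1*(2)*conj(-1) + 2*(-1)*conj(-1) + 2*(5)*conj(1) + 3*(-4)*conj(1) + 3*(-2)*conj(-1)]
      = (1/12)[(8) + (-2) + (2) + (10) + (-12) + (6)] = 12/12 = 1
  <chi_rho, chi_4> = (1/12)[1*(8)*conj(1) + 1*(2)*conj(-1) + 2*(-1)*conj(-1) + 2*(5)*conj(1) + 3*(-4)*conj(-1) + 3*(-2)*conj(1)]
      = (1/12)[(8) + (-2) + (2) + (10) + (12) + (-6)] = 24/12 = 2
  <chi_rho, chi_5> = (1/12)[1*(8)*conj(2) + 1*(2)*conj(-2) + 2*(-1)*conj(1) + 2*(5)*conj(-1) + 3*(-4)*conj(0) + 3*(-2)*conj(0)]
      = (1/12)[(16) + (-4) + (-2) + (-10) + (0) + (0)] = 0/12 = 0
  <chi_rho, chi_6> = (1/12)[1*(8)*conj(2) + 1*(2)*conj(2) + 2*(-1)*conj(-1) + 2*(5)*conj(-1) + 3*(-4)*conj(0) + 3*(-2)*conj(0)]
      = (1/12)[(16) + (4) + (2) + (-10) + (0) + (0)] = 12/12 = 1
Dimension check: dim(rho) = sum (mult * dim) = 0*1 + 3*1 + 1*1 + 2*1 + 0*2 + 1*2 = 8 = chi_rho(e) = 8.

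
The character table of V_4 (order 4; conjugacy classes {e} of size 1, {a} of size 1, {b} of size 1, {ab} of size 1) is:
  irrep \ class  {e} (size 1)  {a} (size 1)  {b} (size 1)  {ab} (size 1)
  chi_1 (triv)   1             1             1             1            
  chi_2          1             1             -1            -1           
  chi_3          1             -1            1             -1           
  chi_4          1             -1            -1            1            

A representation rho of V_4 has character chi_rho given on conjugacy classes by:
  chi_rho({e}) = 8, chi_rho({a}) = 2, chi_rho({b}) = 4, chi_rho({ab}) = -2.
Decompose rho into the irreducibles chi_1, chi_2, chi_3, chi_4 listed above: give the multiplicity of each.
Multiplicities: chi_1: 3, chi_2: 2, chi_3: 3, chi_4: 0.

Derivation: Use <chi_rho, chi> = (1/|G|) sum_C |C| * chi_rho(C) * conj(chi(C)) with |G| = 4 for each irreducible chi in the table:
  <chi_rho, chi_1> = (1/4)[1*(8)*conj(1) + 1*(2)*conj(1) + 1*(4)*conj(1) + 1*(-2)*conj(1)]
      = (1/4)[(8) + (2) + (4) + (-2)] = 12/4 = 3
  <chi_rho, chi_2> = (1/4)[1*(8)*conj(1) + 1*(2)*conj(1) + 1*(4)*conj(-1) + 1*(-2)*conj(-1)]
      = (1/4)[(8) + (2) + (-4) + (2)] = 8/4 = 2
  <chi_rho, chi_3> = (1/4)[1*(8)*conj(1) + 1*(2)*conj(-1) + 1*(4)*conj(1) + 1*(-2)*conj(-1)]
      = (1/4)[(8) + (-2) + (4) + (2)] = 12/4 = 3
  <chi_rho, chi_4> = (1/4)[1*(8)*conj(1) + 1*(2)*conj(-1) + 1*(4)*conj(-1) + 1*(-2)*conj(1)]
      = (1/4)[(8) + (-2) + (-4) + (-2)] = 0/4 = 0
Dimension check: dim(rho) = sum (mult * dim) = 3*1 + 2*1 + 3*1 + 0*1 = 8 = chi_rho(e) = 8.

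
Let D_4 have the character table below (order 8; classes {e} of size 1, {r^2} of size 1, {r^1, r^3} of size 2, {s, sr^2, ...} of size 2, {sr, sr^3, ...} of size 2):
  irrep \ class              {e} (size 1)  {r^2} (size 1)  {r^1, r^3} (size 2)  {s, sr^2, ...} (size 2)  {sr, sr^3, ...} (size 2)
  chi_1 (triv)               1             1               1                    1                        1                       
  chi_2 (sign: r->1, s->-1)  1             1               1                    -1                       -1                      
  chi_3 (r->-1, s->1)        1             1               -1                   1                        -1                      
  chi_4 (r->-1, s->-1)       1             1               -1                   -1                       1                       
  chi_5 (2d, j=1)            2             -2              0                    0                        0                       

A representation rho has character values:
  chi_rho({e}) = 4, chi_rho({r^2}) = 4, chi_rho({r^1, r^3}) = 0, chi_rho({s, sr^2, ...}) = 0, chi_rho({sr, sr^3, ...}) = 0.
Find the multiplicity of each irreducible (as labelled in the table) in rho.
Multiplicities: chi_1: 1, chi_2: 1, chi_3: 1, chi_4: 1, chi_5: 0.

Derivation: Use <chi_rho, chi> = (1/|G|) sum_C |C| * chi_rho(C) * conj(chi(C)) with |G| = 8 for each irreducible chi in the table:
  <chi_rho, chi_1> = (1/8)[1*(4)*conj(1) + 1*(4)*conj(1) + 2*(0)*conj(1) + 2*(0)*conj(1) + 2*(0)*conj(1)]
      = (1/8)[(4) + (4) + (0) + (0) + (0)] = 8/8 = 1
  <chi_rho, chi_2> = (1/8)[1*(4)*conj(1) + 1*(4)*conj(1) + 2*(0)*conj(1) + 2*(0)*conj(-1) + 2*(0)*conj(-1)]
      = (1/8)[(4) + (4) + (0) + (0) + (0)] = 8/8 = 1
  <chi_rho, chi_3> = (1/8)[1*(4)*conj(1) + 1*(4)*conj(1) + 2*(0)*conj(-1) + 2*(0)*conj(1) + 2*(0)*conj(-1)]
      = (1/8)[(4) + (4) + (0) + (0) + (0)] = 8/8 = 1
  <chi_rho, chi_4> = (1/8)[1*(4)*conj(1) + 1*(4)*conj(1) + 2*(0)*conj(-1) + 2*(0)*conj(-1) + 2*(0)*conj(1)]
      = (1/8)[(4) + (4) + (0) + (0) + (0)] = 8/8 = 1
  <chi_rho, chi_5> = (1/8)[1*(4)*conj(2) + 1*(4)*conj(-2) + 2*(0)*conj(0) + 2*(0)*conj(0) + 2*(0)*conj(0)]
      = (1/8)[(8) + (-8) + (0) + (0) + (0)] = 0/8 = 0
Dimension check: dim(rho) = sum (mult * dim) = 1*1 + 1*1 + 1*1 + 1*1 + 0*2 = 4 = chi_rho(e) = 4.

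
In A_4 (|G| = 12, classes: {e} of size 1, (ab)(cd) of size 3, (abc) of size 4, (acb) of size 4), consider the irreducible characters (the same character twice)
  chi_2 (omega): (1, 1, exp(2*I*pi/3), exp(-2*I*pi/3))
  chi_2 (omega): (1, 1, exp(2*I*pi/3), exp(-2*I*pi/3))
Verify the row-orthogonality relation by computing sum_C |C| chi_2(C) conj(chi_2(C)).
Sum = 12 = |G| = 12; so <chi_2, chi_2> = 1 (norm-1 confirms irreducibility).

Explanation: Compute term by term over conjugacy classes (|C| * chi_2(C) * conj(chi_2(C))):
  1*(1)*conj(1) + 3*(1)*conj(1) + 4*(exp(2*I*pi/3))*conj(exp(2*I*pi/3)) + 4*(exp(-2*I*pi/3))*conj(exp(-2*I*pi/3))
  = (1) + (3) + (4) + (4)
  = 12.
(Exp terms are combined using exp(i*s)*conj(exp(i*t)) = exp(i*(s-t)), and sums of them are collapsed using the identity that for every m > 1 the m distinct m-th roots of unity sum to 0, e.g. 1 + exp(2*I*pi/3) + exp(-2*I*pi/3) = 0.)
Dividing by |G| = 12 gives 12/12 = 1, matching the row-orthogonality relation <chi_2, chi_2> = [chi_2 = chi_2].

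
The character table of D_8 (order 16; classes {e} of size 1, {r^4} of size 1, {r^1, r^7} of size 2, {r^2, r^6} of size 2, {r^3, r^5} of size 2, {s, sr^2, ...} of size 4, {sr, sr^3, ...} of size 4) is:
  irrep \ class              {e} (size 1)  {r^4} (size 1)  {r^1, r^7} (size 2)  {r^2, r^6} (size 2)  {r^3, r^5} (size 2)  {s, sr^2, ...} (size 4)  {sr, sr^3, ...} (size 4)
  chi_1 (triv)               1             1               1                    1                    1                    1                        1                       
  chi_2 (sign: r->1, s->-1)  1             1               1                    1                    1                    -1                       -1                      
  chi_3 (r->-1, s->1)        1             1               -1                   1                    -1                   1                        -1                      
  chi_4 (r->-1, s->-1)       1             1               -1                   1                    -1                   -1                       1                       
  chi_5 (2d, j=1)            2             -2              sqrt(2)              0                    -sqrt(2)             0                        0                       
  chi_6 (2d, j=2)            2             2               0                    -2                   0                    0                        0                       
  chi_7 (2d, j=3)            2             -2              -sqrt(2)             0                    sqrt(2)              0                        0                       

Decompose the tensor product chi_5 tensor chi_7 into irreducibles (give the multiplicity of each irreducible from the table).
chi_5 tensor chi_7 = chi_3 + chi_4 + chi_6 (all other irreducibles have multiplicity 0).

Working: The character of a tensor product is the pointwise product (chi_5 * chi_7)(C) = chi_5(C) * chi_7(C):
  {e}: (2)*(2), {r^4}: (-2)*(-2), {r^1, r^7}: (sqrt(2))*(-sqrt(2)), {r^2, r^6}: (0)*(0), {r^3, r^5}: (-sqrt(2))*(sqrt(2)), {s, sr^2, ...}: (0)*(0), {sr, sr^3, ...}: (0)*(0)
so (chi_5 * chi_7) takes values
  {e} -> 4, {r^4} -> 4, {r^1, r^7} -> -2, {r^2, r^6} -> 0, {r^3, r^5} -> -2, {s, sr^2, ...} -> 0, {sr, sr^3, ...} -> 0.
Now take the inner product of this character with each irreducible chi from the table, <chi_5*chi_7, chi> = (1/16) sum_C |C| (chi_5*chi_7)(C) conj(chi(C)):
  <chi_5*chi_7, chi_1> = (1/16)[1*(4)*conj(1) + 1*(4)*conj(1) + 2*(-2)*conj(1) + 2*(0)*conj(1) + 2*(-2)*conj(1) + 4*(0)*conj(1) + 4*(0)*conj(1)]
      = (1/16)[(4) + (4) + (-4) + (0) + (-4) + (0) + (0)] = 0/16 = 0
  <chi_5*chi_7, chi_2> = (1/16)[1*(4)*conj(1) + 1*(4)*conj(1) + 2*(-2)*conj(1) + 2*(0)*conj(1) + 2*(-2)*conj(1) + 4*(0)*conj(-1) + 4*(0)*conj(-1)]
      = (1/16)[(4) + (4) + (-4) + (0) + (-4) + (0) + (0)] = 0/16 = 0
  <chi_5*chi_7, chi_3> = (1/16)[1*(4)*conj(1) + 1*(4)*conj(1) + 2*(-2)*conj(-1) + 2*(0)*conj(1) + 2*(-2)*conj(-1) + 4*(0)*conj(1) + 4*(0)*conj(-1)]
      = (1/16)[(4) + (4) + (4) + (0) + (4) + (0) + (0)] = 16/16 = 1
  <chi_5*chi_7, chi_4> = (1/16)[1*(4)*conj(1) + 1*(4)*conj(1) + 2*(-2)*conj(-1) + 2*(0)*conj(1) + 2*(-2)*conj(-1) + 4*(0)*conj(-1) + 4*(0)*conj(1)]
      = (1/16)[(4) + (4) + (4) + (0) + (4) + (0) + (0)] = 16/16 = 1
  <chi_5*chi_7, chi_5> = (1/16)[1*(4)*conj(2) + 1*(4)*conj(-2) + 2*(-2)*conj(sqrt(2)) + 2*(0)*conj(0) + 2*(-2)*conj(-sqrt(2)) + 4*(0)*conj(0) + 4*(0)*conj(0)]
      = (1/16)[(8) + (-8) + (-4*sqrt(2)) + (0) + (4*sqrt(2)) + (0) + (0)] = 0/16 = 0
  <chi_5*chi_7, chi_6> = (1/16)[1*(4)*conj(2) + 1*(4)*conj(2) + 2*(-2)*conj(0) + 2*(0)*conj(-2) + 2*(-2)*conj(0) + 4*(0)*conj(0) + 4*(0)*conj(0)]
      = (1/16)[(8) + (8) + (0) + (0) + (0) + (0) + (0)] = 16/16 = 1
  <chi_5*chi_7, chi_7> = (1/16)[1*(4)*conj(2) + 1*(4)*conj(-2) + 2*(-2)*conj(-sqrt(2)) + 2*(0)*conj(0) + 2*(-2)*conj(sqrt(2)) + 4*(0)*conj(0) + 4*(0)*conj(0)]
      = (1/16)[(8) + (-8) + (4*sqrt(2)) + (0) + (-4*sqrt(2)) + (0) + (0)] = 0/16 = 0
Hence the multiplicities are chi_3: 1, chi_4: 1, chi_6: 1. Dimension check: dim(chi_5)*dim(chi_7) = 2*2 = 4 and sum (mult * dim) = 1*1 + 1*1 + 1*2 = 4.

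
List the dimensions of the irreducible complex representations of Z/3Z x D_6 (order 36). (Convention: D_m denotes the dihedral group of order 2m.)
Dimensions: 1, 1, 1, 1, 1, 1, 1, 1, 1, 1, 1, 1, 2, 2, 2, 2, 2, 2

Solution. There are 18 irreducibles (= number of conjugacy classes). Their dimensions d_i satisfy sum d_i^2 = |G| = 36: 1 + 1 + 1 + 1 + 1 + 1 + 1 + 1 + 1 + 1 + 1 + 1 + 4 + 4 + 4 + 4 + 4 + 4 = 36. (For the product with Z/3Z: each of the 3 1-dim characters of Z/3Z tensors with each irrep of D_6, giving 3 copies of each D_6-dimension.)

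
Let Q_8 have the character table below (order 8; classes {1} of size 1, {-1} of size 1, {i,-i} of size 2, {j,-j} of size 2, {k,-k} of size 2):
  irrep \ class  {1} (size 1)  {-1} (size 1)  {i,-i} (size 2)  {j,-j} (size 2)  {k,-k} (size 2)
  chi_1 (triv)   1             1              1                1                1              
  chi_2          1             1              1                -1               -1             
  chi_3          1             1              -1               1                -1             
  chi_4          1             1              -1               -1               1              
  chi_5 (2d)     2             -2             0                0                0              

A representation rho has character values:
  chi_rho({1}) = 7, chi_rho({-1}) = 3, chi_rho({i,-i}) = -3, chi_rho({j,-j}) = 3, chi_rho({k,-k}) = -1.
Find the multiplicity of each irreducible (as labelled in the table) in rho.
Multiplicities: chi_1: 1, chi_2: 0, chi_3: 3, chi_4: 1, chi_5: 1.

Use <chi_rho, chi> = (1/|G|) sum_C |C| * chi_rho(C) * conj(chi(C)) with |G| = 8 for each irreducible chi in the table:
  <chi_rho, chi_1> = (1/8)[1*(7)*conj(1) + 1*(3)*conj(1) + 2*(-3)*conj(1) + 2*(3)*conj(1) + 2*(-1)*conj(1)]
      = (1/8)[(7) + (3) + (-6) + (6) + (-2)] = 8/8 = 1
  <chi_rho, chi_2> = (1/8)[1*(7)*conj(1) + 1*(3)*conj(1) + 2*(-3)*conj(1) + 2*(3)*conj(-1) + 2*(-1)*conj(-1)]
      = (1/8)[(7) + (3) + (-6) + (-6) + (2)] = 0/8 = 0
  <chi_rho, chi_3> = (1/8)[1*(7)*conj(1) + 1*(3)*conj(1) + 2*(-3)*conj(-1) + 2*(3)*conj(1) + 2*(-1)*conj(-1)]
      = (1/8)[(7) + (3) + (6) + (6) + (2)] = 24/8 = 3
  <chi_rho, chi_4> = (1/8)[1*(7)*conj(1) + 1*(3)*conj(1) + 2*(-3)*conj(-1) + 2*(3)*conj(-1) + 2*(-1)*conj(1)]
      = (1/8)[(7) + (3) + (6) + (-6) + (-2)] = 8/8 = 1
  <chi_rho, chi_5> = (1/8)[1*(7)*conj(2) + 1*(3)*conj(-2) + 2*(-3)*conj(0) + 2*(3)*conj(0) + 2*(-1)*conj(0)]
      = (1/8)[(14) + (-6) + (0) + (0) + (0)] = 8/8 = 1
Dimension check: dim(rho) = sum (mult * dim) = 1*1 + 0*1 + 3*1 + 1*1 + 1*2 = 7 = chi_rho(e) = 7.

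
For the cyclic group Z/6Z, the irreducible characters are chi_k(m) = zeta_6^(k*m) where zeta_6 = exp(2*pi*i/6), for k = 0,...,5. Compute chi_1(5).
chi_1(5) = zeta_6^5 = exp(-I*pi/3)

Solution. chi_1(5) = zeta_6^(1*5) = zeta_6^5. Since zeta_6^6 = 1, this equals zeta_6^5 = exp(2*pi*i*5/6) = exp(-I*pi/3).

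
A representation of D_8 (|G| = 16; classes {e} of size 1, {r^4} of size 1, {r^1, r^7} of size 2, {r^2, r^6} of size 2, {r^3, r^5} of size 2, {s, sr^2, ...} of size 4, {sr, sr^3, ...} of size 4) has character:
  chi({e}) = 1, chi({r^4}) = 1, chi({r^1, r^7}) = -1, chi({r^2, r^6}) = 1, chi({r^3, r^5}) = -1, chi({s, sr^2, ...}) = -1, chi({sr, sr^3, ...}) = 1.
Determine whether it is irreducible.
Irreducible: <chi, chi> = 1.

Why: <chi, chi> = (1/|G|) sum_C |C| * |chi(C)|^2 = (1/16)[1*|1|^2 + 1*|1|^2 + 2*|-1|^2 + 2*|1|^2 + 2*|-1|^2 + 4*|-1|^2 + 4*|1|^2]
  = (1/16)[(1) + (1) + (2) + (2) + (2) + (4) + (4)] = 16/16 = 1.
A character is irreducible iff <chi, chi> = 1, so this representation is irreducible.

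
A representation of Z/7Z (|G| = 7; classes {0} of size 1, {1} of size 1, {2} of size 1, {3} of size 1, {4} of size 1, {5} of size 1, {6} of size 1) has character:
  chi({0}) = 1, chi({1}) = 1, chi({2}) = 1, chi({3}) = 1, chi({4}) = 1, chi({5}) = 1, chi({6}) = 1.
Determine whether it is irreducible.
Irreducible: <chi, chi> = 1.

Argument: <chi, chi> = (1/|G|) sum_C |C| * |chi(C)|^2 = (1/7)[1*|1|^2 + 1*|1|^2 + 1*|1|^2 + 1*|1|^2 + 1*|1|^2 + 1*|1|^2 + 1*|1|^2]
  = (1/7)[(1) + (1) + (1) + (1) + (1) + (1) + (1)] = 7/7 = 1.
(Exp terms are combined using exp(i*s)*conj(exp(i*t)) = exp(i*(s-t)), and sums of them are collapsed using the identity that for every m > 1 the m distinct m-th roots of unity sum to 0, e.g. 1 + exp(2*I*pi/3) + exp(-2*I*pi/3) = 0.)
A character is irreducible iff <chi, chi> = 1, so this representation is irreducible.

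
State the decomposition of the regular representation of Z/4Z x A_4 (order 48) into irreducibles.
Each irreducible V_i of dimension d_i appears with multiplicity d_i, i.e. rho_reg = (direct sum over all irreducibles V_i) d_i V_i. The irreducible dimensions for Z/4Z x A_4 are 1, 1, 1, 1, 1, 1, 1, 1, 1, 1, 1, 1, 3, 3, 3, 3: 12 irreducibles of dimension 1, each with multiplicity 1; 4 irreducibles of dimension 3, each with multiplicity 3. Total dimension 12*1*1 + 4*3*3 = 48 = |G|.

General theorem: in the regular representation of a finite group G, each irreducible appears with multiplicity equal to its dimension. Check: dim(rho_reg) = sum d_i^2 = 1 + 1 + 1 + 1 + 1 + 1 + 1 + 1 + 1 + 1 + 1 + 1 + 9 + 9 + 9 + 9 = 48 = |G|.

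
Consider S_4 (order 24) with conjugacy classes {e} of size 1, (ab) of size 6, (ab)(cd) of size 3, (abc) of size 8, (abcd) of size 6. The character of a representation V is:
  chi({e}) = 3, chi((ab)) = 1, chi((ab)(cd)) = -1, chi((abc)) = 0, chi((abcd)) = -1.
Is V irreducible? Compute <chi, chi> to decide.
Irreducible: <chi, chi> = 1.

Why: <chi, chi> = (1/|G|) sum_C |C| * |chi(C)|^2 = (1/24)[1*|3|^2 + 6*|1|^2 + 3*|-1|^2 + 8*|0|^2 + 6*|-1|^2]
  = (1/24)[(9) + (6) + (3) + (0) + (6)] = 24/24 = 1.
A character is irreducible iff <chi, chi> = 1, so this representation is irreducible.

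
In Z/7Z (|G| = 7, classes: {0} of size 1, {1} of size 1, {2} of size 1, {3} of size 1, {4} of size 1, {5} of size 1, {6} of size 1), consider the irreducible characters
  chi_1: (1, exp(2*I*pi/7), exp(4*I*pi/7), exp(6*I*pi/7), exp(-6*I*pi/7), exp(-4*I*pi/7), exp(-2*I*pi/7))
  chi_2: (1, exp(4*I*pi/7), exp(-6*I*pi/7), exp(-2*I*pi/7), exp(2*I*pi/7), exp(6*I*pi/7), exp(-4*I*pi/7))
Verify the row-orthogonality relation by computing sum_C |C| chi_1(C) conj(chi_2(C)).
Sum = 0; so <chi_1, chi_2> = 0 (distinct irreducibles are orthogonal).

Argument: Compute term by term over conjugacy classes (|C| * chi_1(C) * conj(chi_2(C))):
  1*(1)*conj(1) + 1*(exp(2*I*pi/7))*conj(exp(4*I*pi/7)) + 1*(exp(4*I*pi/7))*conj(exp(-6*I*pi/7)) + 1*(exp(6*I*pi/7))*conj(exp(-2*I*pi/7)) + 1*(exp(-6*I*pi/7))*conj(exp(2*I*pi/7)) + 1*(exp(-4*I*pi/7))*conj(exp(6*I*pi/7)) + 1*(exp(-2*I*pi/7))*conj(exp(-4*I*pi/7))
  = (1) + (exp(-2*I*pi/7)) + (exp(-4*I*pi/7)) + (exp(-6*I*pi/7)) + (exp(6*I*pi/7)) + (exp(4*I*pi/7)) + (exp(2*I*pi/7))
  = 0.
(Exp terms are combined using exp(i*s)*conj(exp(i*t)) = exp(i*(s-t)), and sums of them are collapsed using the identity that for every m > 1 the m distinct m-th roots of unity sum to 0, e.g. 1 + exp(2*I*pi/3) + exp(-2*I*pi/3) = 0.)
Dividing by |G| = 7 gives 0/7 = 0, matching the row-orthogonality relation <chi_1, chi_2> = [chi_1 = chi_2].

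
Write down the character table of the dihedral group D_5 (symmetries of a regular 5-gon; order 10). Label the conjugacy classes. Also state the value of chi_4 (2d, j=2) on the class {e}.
Conjugacy classes: {e} of size 1, {r^1, r^4} of size 2, {r^2, r^3} of size 2, {s, sr, ..., sr^4} of size 5.
Character table:
  irrep \ class              {e} (size 1)  {r^1, r^4} (size 2)  {r^2, r^3} (size 2)  {s, sr, ..., sr^4} (size 5)
  chi_1 (triv)               1             1                    1                    1                          
  chi_2 (sign: r->1, s->-1)  1             1                    1                    -1                         
  chi_3 (2d, j=1)            2             -1/2 + sqrt(5)/2     -sqrt(5)/2 - 1/2     0                          
  chi_4 (2d, j=2)            2             -sqrt(5)/2 - 1/2     -1/2 + sqrt(5)/2     0                          

Spot check: chi_4 (2d, j=2) on {e} = 2.

Proof sketch: D_5 has order 2*5 = 10 with 4 conjugacy classes, hence 4 irreducibles. Sum of squared dims 1 + 1 + 4 + 4 = 10 = |G|. Linear characters come from the abelianisation; the 2-dimensional irreps have character r^k -> 2*cos(2*pi*j*k/5), reflections -> 0.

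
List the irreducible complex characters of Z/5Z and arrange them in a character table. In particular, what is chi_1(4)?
Character table of Z/5Z (irreps indexed chi_0,...,chi_4 with chi_k(m) = zeta_5^(k*m), zeta_5 = exp(2*pi*i/5)):
  irrep \ class  {0} (size 1)  {1} (size 1)    {2} (size 1)    {3} (size 1)    {4} (size 1)  
  chi_0          1             1               1               1               1             
  chi_1          1             exp(2*I*pi/5)   exp(4*I*pi/5)   exp(-4*I*pi/5)  exp(-2*I*pi/5)
  chi_2          1             exp(4*I*pi/5)   exp(-2*I*pi/5)  exp(2*I*pi/5)   exp(-4*I*pi/5)
  chi_3          1             exp(-4*I*pi/5)  exp(2*I*pi/5)   exp(-2*I*pi/5)  exp(4*I*pi/5) 
  chi_4          1             exp(-2*I*pi/5)  exp(-4*I*pi/5)  exp(4*I*pi/5)   exp(2*I*pi/5) 

Spot check: chi_1(4) = zeta_5^(1*4) = zeta_5^4 = exp(-2*I*pi/5).

Reasoning: Z/5Z is abelian, so all 5 irreducible complex representations are 1-dimensional. They are given by chi_k(m) = zeta_5^(k*m) for k = 0,...,4. Row orthogonality: sum_m chi_k(m) conj(chi_l(m)) = 5 * [k = l].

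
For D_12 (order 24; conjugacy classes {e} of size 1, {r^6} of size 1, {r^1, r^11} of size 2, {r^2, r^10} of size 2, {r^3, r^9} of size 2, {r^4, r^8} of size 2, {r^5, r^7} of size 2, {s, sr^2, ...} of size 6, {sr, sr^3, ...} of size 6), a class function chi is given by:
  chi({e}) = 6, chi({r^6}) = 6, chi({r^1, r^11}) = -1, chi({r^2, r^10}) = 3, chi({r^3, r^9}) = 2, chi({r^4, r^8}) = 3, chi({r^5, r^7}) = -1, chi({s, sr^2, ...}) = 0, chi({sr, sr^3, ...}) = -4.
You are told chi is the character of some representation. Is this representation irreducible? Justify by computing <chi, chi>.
Not irreducible (reducible): <chi, chi> = 9 > 1.

Working: <chi, chi> = (1/|G|) sum_C |C| * |chi(C)|^2 = (1/24)[1*|6|^2 + 1*|6|^2 + 2*|-1|^2 + 2*|3|^2 + 2*|2|^2 + 2*|3|^2 + 2*|-1|^2 + 6*|0|^2 + 6*|-4|^2]
  = (1/24)[(36) + (36) + (2) + (18) + (8) + (18) + (2) + (0) + (96)] = 216/24 = 9.
A character is irreducible iff <chi, chi> = 1, so this representation is reducible.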